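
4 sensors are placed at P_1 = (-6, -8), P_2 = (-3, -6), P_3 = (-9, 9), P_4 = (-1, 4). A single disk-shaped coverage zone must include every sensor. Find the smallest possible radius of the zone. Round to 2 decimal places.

8.63

By Welzl's lemma the MEC is supported by two points (diametrically opposite) or three points (on a circumcircle).
The farthest pair is P_1–P_3 with squared distance 298. The circle on this segment as diameter has centre (-7.5, 0.5) and r² = 298/4 = 74.5.
Check P_2: distance² to centre = 62.5 ≤ 74.5, so it lies inside.
All remaining points lie in this disk, and no smaller disk contains both endpoints, so this is the minimum enclosing circle.
r = √(74.5) ≈ 8.63.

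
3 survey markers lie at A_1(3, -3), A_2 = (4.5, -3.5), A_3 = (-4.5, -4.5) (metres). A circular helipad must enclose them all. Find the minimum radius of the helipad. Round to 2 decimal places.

Side lengths²: A_1A_2² = 2.5, A_1A_3² = 58.5, A_2A_3² = 82.
Since A_2A_3² = 82 ≥ 58.5 + 2.5 = 61, the angle opposite A_2A_3 is not acute, so the smallest enclosing circle has A_2A_3 as diameter.
Centre = midpoint of A_2A_3 = (0, -4), r² = 82/4 = 20.5.
r = √(20.5) ≈ 4.53.

4.53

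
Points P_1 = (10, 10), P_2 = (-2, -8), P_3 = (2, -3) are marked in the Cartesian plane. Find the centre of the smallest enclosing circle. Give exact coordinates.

Side lengths²: P_1P_2² = 468, P_1P_3² = 233, P_2P_3² = 41.
Since P_1P_2² = 468 ≥ 233 + 41 = 274, the angle opposite P_1P_2 is not acute, so the smallest enclosing circle has P_1P_2 as diameter.
Centre = midpoint of P_1P_2 = (4, 1), r² = 468/4 = 117.
Centre = (4, 1).

(4, 1)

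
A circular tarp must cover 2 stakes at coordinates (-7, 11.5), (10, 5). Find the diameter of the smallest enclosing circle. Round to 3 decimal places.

The smallest circle enclosing two points has them as diameter endpoints.
Centre = midpoint = (1.5, 8.25); r² = |(-7, 11.5)−(10, 5)|²/4 = 331.25/4 = 82.8125.
Diameter = 2r = 2√(82.8125) ≈ 18.200.

18.200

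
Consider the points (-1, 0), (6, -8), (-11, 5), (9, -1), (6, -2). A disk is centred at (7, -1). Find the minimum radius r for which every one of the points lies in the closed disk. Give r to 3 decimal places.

18.974

The required radius is the distance from (7, -1) to the farthest point.
Squared distances: 65, 50, 360, 4, 2.
Maximum is 360, attained at (-11, 5).
r = √360 ≈ 18.974.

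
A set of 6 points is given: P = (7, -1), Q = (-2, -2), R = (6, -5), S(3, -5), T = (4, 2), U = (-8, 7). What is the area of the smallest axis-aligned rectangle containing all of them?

x ranges over [-8, 7], width 15.
y ranges over [-5, 7], height 12.
Area = 15 × 12 = 180.

180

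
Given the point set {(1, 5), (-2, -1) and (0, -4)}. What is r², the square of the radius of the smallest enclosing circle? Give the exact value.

Call the three points A, B, C in the order given.
Side lengths²: AB² = 45, AC² = 82, BC² = 13.
Since AC² = 82 ≥ 45 + 13 = 58, the angle opposite AC is not acute, so the smallest enclosing circle has AC as diameter.
Centre = midpoint of AC = (0.5, 0.5), r² = 82/4 = 20.5.

20.5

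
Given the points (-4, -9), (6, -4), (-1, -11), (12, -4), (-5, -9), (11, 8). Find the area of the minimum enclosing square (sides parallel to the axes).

361

The bounding box has width 17 and height 19.
An axis-aligned square enclosing the set must have side ≥ max(width, height).
So the minimum side is max(17, 19) = 19.
Area = 19² = 361.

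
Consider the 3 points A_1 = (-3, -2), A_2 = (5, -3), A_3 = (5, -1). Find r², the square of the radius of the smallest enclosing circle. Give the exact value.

16.50390625

Side lengths²: A_1A_2² = 65, A_1A_3² = 65, A_2A_3² = 4.
Since A_1A_3² = 65 < 65 + 4 = 69, the triangle is acute, so the smallest enclosing circle is the circumcircle.
Circumcentre = (1.0625, -2), r² = 16.50390625.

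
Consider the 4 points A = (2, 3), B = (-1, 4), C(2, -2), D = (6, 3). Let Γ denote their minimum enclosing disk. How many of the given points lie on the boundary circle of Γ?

By Welzl's lemma the MEC is supported by two points (diametrically opposite) or three points (on a circumcircle).
The minimum enclosing circle is determined by three boundary points: B, C, D.
Their circumcentre is (59/26, 49/26) with r² = 5125/338.
The farthest remaining point A is at distance² 445/338 ≤ 5125/338.
The points at distance exactly r from the centre are B, C, D — 3 points.

3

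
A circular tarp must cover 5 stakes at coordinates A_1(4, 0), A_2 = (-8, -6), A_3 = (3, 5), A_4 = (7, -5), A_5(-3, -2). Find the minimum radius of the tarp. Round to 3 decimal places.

8.178

A smallest enclosing disk is always determined by at most three of the input points on its boundary.
The minimum enclosing circle is determined by three boundary points: A_2, A_3, A_4.
Their circumcentre is (-5/7, -16/7) with r² = 3277/49.
The farthest remaining point A_1 is at distance² 1345/49 ≤ 3277/49.
r = √(3277/49) ≈ 8.178.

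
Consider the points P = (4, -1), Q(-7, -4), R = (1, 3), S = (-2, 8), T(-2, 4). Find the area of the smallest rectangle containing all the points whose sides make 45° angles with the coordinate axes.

127.5

In coordinates u = x + y, v = x − y the rectangle is axis-aligned; the map (x,y)→(u,v) scales areas by 2.
u-values: 3, -11, 4, 6, 2; range = 6 − (-11) = 17.
v-values: 5, -3, -2, -10, -6; range = 5 − (-10) = 15.
Area = (17 × 15) / 2 = 127.5.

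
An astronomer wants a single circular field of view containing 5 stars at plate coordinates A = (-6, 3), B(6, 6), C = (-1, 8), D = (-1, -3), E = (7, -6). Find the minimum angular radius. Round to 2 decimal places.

By Welzl's lemma the MEC is supported by two points (diametrically opposite) or three points (on a circumcircle).
The minimum enclosing circle is determined by three boundary points: A, C, E.
Their circumcentre is (19/11, 3/11) with r² = 8125/121.
The farthest remaining point B is at distance² 6178/121 ≤ 8125/121.
r = √(8125/121) ≈ 8.19.

8.19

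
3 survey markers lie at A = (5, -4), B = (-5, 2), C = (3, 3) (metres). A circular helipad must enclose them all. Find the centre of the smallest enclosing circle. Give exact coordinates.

Side lengths²: AB² = 136, AC² = 53, BC² = 65.
Since AB² = 136 ≥ 65 + 53 = 118, the angle opposite AB is not acute, so the smallest enclosing circle has AB as diameter.
Centre = midpoint of AB = (0, -1), r² = 136/4 = 34.
Centre = (0, -1).

(0, -1)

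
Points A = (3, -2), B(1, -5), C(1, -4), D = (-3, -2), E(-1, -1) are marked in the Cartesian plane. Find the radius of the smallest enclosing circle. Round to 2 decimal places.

3.00

A smallest enclosing disk is always determined by at most three of the input points on its boundary.
The minimum enclosing circle is determined by three boundary points: A, B, D.
Their circumcentre is (0, -13/6) with r² = 325/36.
The farthest remaining point C is at distance² 157/36 ≤ 325/36.
r = √(325/36) ≈ 3.00.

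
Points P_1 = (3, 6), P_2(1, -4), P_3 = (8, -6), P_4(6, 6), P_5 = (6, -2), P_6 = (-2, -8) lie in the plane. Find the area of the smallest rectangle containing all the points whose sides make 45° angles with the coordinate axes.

187

In coordinates u = x + y, v = x − y the rectangle is axis-aligned; the map (x,y)→(u,v) scales areas by 2.
u-values: 9, -3, 2, 12, 4, -10; range = 12 − (-10) = 22.
v-values: -3, 5, 14, 0, 8, 6; range = 14 − (-3) = 17.
Area = (22 × 17) / 2 = 187.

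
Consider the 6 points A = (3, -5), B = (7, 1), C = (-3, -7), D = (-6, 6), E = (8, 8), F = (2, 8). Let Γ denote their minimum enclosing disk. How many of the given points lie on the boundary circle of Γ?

3

The minimum enclosing circle of a finite set is fixed by two of the points (as a diameter) or three (as a circumcircle).
The minimum enclosing circle is determined by three boundary points: C, D, E.
Their circumcentre is (175/94, 91/94) with r² = 384925/4418.
The farthest remaining point F is at distance² 218545/4418 ≤ 384925/4418.
The points at distance exactly r from the centre are C, D, E — 3 points.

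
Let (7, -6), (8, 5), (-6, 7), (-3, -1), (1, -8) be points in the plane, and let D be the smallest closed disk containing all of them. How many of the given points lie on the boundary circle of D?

2

The minimum enclosing circle of a finite set is fixed by two of the points (as a diameter) or three (as a circumcircle).
The farthest pair is (7, -6)–(-6, 7) with squared distance 338. The circle on this segment as diameter has centre (0.5, 0.5) and r² = 338/4 = 84.5.
Check (8, 5): distance² to centre = 76.5 ≤ 84.5, so it lies inside.
All remaining points lie in this disk, and no smaller disk contains both endpoints, so this is the minimum enclosing circle.
The points at distance exactly r from the centre are (7, -6), (-6, 7) — 2 points.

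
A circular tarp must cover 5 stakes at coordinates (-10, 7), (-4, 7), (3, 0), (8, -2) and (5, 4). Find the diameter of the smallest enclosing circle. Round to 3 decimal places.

20.125

A smallest enclosing disk is always determined by at most three of the input points on its boundary.
The farthest pair is (-10, 7)–(8, -2) with squared distance 405. The circle on this segment as diameter has centre (-1, 2.5) and r² = 405/4 = 101.25.
Check (-4, 7): distance² to centre = 29.25 ≤ 101.25, so it lies inside.
All remaining points lie in this disk, and no smaller disk contains both endpoints, so this is the minimum enclosing circle.
Diameter = 2r = 2√(101.25) ≈ 20.125.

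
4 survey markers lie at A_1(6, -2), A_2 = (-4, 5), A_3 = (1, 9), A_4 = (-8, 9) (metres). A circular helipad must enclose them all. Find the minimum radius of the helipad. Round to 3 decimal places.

8.902

The minimum enclosing circle of a finite set is fixed by two of the points (as a diameter) or three (as a circumcircle).
The farthest pair is A_1–A_4 with squared distance 317. The circle on this segment as diameter has centre (-1, 3.5) and r² = 317/4 = 79.25.
Check A_2: distance² to centre = 11.25 ≤ 79.25, so it lies inside.
All remaining points lie in this disk, and no smaller disk contains both endpoints, so this is the minimum enclosing circle.
r = √(79.25) ≈ 8.902.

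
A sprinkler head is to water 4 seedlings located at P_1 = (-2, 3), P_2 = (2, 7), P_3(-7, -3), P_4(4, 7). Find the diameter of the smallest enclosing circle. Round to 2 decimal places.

14.87

By Welzl's lemma the MEC is supported by two points (diametrically opposite) or three points (on a circumcircle).
The farthest pair is P_3–P_4 with squared distance 221. The circle on this segment as diameter has centre (-1.5, 2) and r² = 221/4 = 55.25.
Check P_1: distance² to centre = 1.25 ≤ 55.25, so it lies inside.
All remaining points lie in this disk, and no smaller disk contains both endpoints, so this is the minimum enclosing circle.
Diameter = 2r = 2√(55.25) ≈ 14.87.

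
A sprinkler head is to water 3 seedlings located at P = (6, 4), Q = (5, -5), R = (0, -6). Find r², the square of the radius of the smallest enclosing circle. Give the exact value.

Side lengths²: PQ² = 82, PR² = 136, QR² = 26.
Since PR² = 136 ≥ 82 + 26 = 108, the angle opposite PR is not acute, so the smallest enclosing circle has PR as diameter.
Centre = midpoint of PR = (3, -1), r² = 136/4 = 34.

34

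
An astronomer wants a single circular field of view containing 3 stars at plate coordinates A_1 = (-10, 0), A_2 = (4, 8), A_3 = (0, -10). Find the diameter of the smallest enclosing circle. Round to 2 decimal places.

Side lengths²: A_1A_2² = 260, A_1A_3² = 200, A_2A_3² = 340.
Since A_2A_3² = 340 < 260 + 200 = 460, the triangle is acute, so the smallest enclosing circle is the circumcircle.
Circumcentre = (-5/11, -5/11), r² = 11050/121.
Diameter = 2r = 2√(11050/121) ≈ 19.11.

19.11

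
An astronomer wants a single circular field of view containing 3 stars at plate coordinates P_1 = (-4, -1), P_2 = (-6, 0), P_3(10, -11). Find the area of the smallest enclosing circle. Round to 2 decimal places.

296.10

Side lengths²: P_1P_2² = 5, P_1P_3² = 296, P_2P_3² = 377.
Since P_2P_3² = 377 ≥ 296 + 5 = 301, the angle opposite P_2P_3 is not acute, so the smallest enclosing circle has P_2P_3 as diameter.
Centre = midpoint of P_2P_3 = (2, -5.5), r² = 377/4 = 94.25.
Area = π·r² = π·94.25 ≈ 296.10.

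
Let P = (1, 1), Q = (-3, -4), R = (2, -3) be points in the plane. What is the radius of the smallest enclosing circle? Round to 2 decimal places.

3.21

Side lengths²: PQ² = 41, PR² = 17, QR² = 26.
Since PQ² = 41 < 26 + 17 = 43, the triangle is acute, so the smallest enclosing circle is the circumcircle.
Circumcentre = (-37/42, -67/42), r² = 9061/882.
r = √(9061/882) ≈ 3.21.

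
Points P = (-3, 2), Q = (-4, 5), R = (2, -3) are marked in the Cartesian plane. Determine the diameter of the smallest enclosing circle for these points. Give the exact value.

Side lengths²: PQ² = 10, PR² = 50, QR² = 100.
Since QR² = 100 ≥ 50 + 10 = 60, the angle opposite QR is not acute, so the smallest enclosing circle has QR as diameter.
Centre = midpoint of QR = (-1, 1), r² = 100/4 = 25.
Diameter = 2r = 2√25 = 10.

10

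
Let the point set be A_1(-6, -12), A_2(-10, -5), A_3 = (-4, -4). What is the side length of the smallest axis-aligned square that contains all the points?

The bounding box has width 6 and height 8.
An axis-aligned square enclosing the set must have side ≥ max(width, height).
So the minimum side is max(6, 8) = 8.

8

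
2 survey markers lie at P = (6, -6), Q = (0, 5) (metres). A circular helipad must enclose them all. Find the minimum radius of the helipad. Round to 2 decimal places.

The smallest circle enclosing two points has them as diameter endpoints.
Centre = midpoint = (3, -0.5); r² = |PQ|²/4 = 157/4 = 39.25.
r = √(39.25) ≈ 6.26.

6.26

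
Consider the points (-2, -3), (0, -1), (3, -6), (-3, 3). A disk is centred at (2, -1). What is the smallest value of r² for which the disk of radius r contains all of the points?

The required radius is the distance from (2, -1) to the farthest point.
Squared distances: 20, 4, 26, 41.
Maximum is 41, attained at (-3, 3).

41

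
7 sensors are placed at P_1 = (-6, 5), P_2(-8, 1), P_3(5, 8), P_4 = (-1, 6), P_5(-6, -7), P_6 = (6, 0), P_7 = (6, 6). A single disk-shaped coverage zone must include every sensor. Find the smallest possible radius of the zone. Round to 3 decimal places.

By Welzl's lemma the MEC is supported by two points (diametrically opposite) or three points (on a circumcircle).
The farthest pair is P_3–P_5 with squared distance 346. The circle on this segment as diameter has centre (-0.5, 0.5) and r² = 346/4 = 86.5.
Check P_1: distance² to centre = 50.5 ≤ 86.5, so it lies inside.
All remaining points lie in this disk, and no smaller disk contains both endpoints, so this is the minimum enclosing circle.
r = √(86.5) ≈ 9.301.

9.301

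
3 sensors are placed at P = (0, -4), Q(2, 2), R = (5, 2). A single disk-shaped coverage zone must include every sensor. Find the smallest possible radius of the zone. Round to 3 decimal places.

Side lengths²: PQ² = 40, PR² = 61, QR² = 9.
Since PR² = 61 ≥ 40 + 9 = 49, the angle opposite PR is not acute, so the smallest enclosing circle has PR as diameter.
Centre = midpoint of PR = (2.5, -1), r² = 61/4 = 15.25.
r = √(15.25) ≈ 3.905.

3.905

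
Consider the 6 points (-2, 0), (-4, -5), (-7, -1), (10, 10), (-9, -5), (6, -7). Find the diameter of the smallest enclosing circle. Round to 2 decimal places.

A smallest enclosing disk is always determined by at most three of the input points on its boundary.
The farthest pair is (10, 10)–(-9, -5) with squared distance 586. The circle on this segment as diameter has centre (0.5, 2.5) and r² = 586/4 = 146.5.
Check (-2, 0): distance² to centre = 12.5 ≤ 146.5, so it lies inside.
All remaining points lie in this disk, and no smaller disk contains both endpoints, so this is the minimum enclosing circle.
Diameter = 2r = 2√(146.5) ≈ 24.21.

24.21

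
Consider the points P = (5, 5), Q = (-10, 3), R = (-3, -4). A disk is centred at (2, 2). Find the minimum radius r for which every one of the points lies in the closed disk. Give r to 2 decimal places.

The required radius is the distance from (2, 2) to the farthest point.
Squared distances: 18, 145, 61.
Maximum is 145, attained at Q.
r = √145 ≈ 12.04.

12.04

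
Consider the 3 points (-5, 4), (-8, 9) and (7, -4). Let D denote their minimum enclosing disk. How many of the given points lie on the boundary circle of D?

2

Call the three points A, B, C in the order given.
Side lengths²: AB² = 34, AC² = 208, BC² = 394.
Since BC² = 394 ≥ 208 + 34 = 242, the angle opposite BC is not acute, so the smallest enclosing circle has BC as diameter.
Centre = midpoint of BC = (-0.5, 2.5), r² = 394/4 = 98.5.
The points at distance exactly r from the centre are (-8, 9), (7, -4) — 2 points.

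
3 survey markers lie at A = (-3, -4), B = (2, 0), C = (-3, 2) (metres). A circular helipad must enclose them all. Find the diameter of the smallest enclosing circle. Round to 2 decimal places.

6.90

Side lengths²: AB² = 41, AC² = 36, BC² = 29.
Since AB² = 41 < 36 + 29 = 65, the triangle is acute, so the smallest enclosing circle is the circumcircle.
Circumcentre = (-1.3, -1), r² = 11.89.
Diameter = 2r = 2√(11.89) ≈ 6.90.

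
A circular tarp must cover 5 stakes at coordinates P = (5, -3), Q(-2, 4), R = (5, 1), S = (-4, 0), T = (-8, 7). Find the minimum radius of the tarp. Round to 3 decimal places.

8.201

By Welzl's lemma the MEC is supported by two points (diametrically opposite) or three points (on a circumcircle).
The farthest pair is P–T with squared distance 269. The circle on this segment as diameter has centre (-1.5, 2) and r² = 269/4 = 67.25.
Check Q: distance² to centre = 4.25 ≤ 67.25, so it lies inside.
All remaining points lie in this disk, and no smaller disk contains both endpoints, so this is the minimum enclosing circle.
r = √(67.25) ≈ 8.201.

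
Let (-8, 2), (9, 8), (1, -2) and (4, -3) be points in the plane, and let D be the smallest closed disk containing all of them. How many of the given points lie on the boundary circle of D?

A smallest enclosing disk is always determined by at most three of the input points on its boundary.
The farthest pair is (-8, 2)–(9, 8) with squared distance 325. The circle on this segment as diameter has centre (0.5, 5) and r² = 325/4 = 81.25.
Check (1, -2): distance² to centre = 49.25 ≤ 81.25, so it lies inside.
All remaining points lie in this disk, and no smaller disk contains both endpoints, so this is the minimum enclosing circle.
The points at distance exactly r from the centre are (-8, 2), (9, 8) — 2 points.

2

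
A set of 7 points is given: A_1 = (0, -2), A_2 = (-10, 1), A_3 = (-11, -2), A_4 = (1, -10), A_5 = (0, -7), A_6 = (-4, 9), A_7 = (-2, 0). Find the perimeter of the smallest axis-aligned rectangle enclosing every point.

62

Width = max x − min x = 1 − (-11) = 12.
Height = max y − min y = 9 − (-10) = 19.
Perimeter = 2(12 + 19) = 62.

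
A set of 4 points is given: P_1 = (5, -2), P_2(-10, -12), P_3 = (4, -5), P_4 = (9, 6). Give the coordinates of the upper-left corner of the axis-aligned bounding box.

(-10, 6)

x-range [-10, 9], y-range [-12, 6].
The upper-left corner is (-10, 6).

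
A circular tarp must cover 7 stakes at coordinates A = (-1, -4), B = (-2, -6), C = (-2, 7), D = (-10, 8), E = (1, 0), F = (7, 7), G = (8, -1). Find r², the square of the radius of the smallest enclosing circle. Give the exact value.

101.25

The minimum enclosing circle of a finite set is fixed by two of the points (as a diameter) or three (as a circumcircle).
The farthest pair is D–G with squared distance 405. The circle on this segment as diameter has centre (-1, 3.5) and r² = 405/4 = 101.25.
Check A: distance² to centre = 56.25 ≤ 101.25, so it lies inside.
All remaining points lie in this disk, and no smaller disk contains both endpoints, so this is the minimum enclosing circle.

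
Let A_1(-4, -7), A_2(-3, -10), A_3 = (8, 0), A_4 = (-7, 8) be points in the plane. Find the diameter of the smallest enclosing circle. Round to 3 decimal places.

By Welzl's lemma the MEC is supported by two points (diametrically opposite) or three points (on a circumcircle).
The minimum enclosing circle is determined by three boundary points: A_2, A_3, A_4.
Their circumcentre is (-25/14, -2/7) with r² = 18785/196.
The farthest remaining point A_1 is at distance² 9797/196 ≤ 18785/196.
Diameter = 2r = 2√(18785/196) ≈ 19.580.

19.580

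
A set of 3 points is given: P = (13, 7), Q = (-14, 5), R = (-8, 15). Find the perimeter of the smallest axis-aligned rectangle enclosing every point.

Width = max x − min x = 13 − (-14) = 27.
Height = max y − min y = 15 − 5 = 10.
Perimeter = 2(27 + 10) = 74.

74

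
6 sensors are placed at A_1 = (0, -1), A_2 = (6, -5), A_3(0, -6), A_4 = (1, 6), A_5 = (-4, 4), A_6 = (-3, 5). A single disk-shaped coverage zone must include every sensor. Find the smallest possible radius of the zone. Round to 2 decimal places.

6.74

The minimum enclosing circle is determined by three boundary points: A_2, A_5, A_6.
Their circumcentre is (47/38, -9/38) with r² = 32761/722.
The farthest remaining point A_4 is at distance² 28125/722 ≤ 32761/722.
r = √(32761/722) ≈ 6.74.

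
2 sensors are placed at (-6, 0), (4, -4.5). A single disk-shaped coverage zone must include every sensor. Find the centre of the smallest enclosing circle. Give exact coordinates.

The smallest circle enclosing two points has them as diameter endpoints.
Centre = midpoint = (-1, -2.25); r² = |(-6, 0)−(4, -4.5)|²/4 = 120.25/4 = 30.0625.
Centre = (-1, -2.25).

(-1, -2.25)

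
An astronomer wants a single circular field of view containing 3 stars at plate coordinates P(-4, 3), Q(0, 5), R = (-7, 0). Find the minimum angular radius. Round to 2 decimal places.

Side lengths²: PQ² = 20, PR² = 18, QR² = 74.
Since QR² = 74 ≥ 20 + 18 = 38, the angle opposite QR is not acute, so the smallest enclosing circle has QR as diameter.
Centre = midpoint of QR = (-3.5, 2.5), r² = 74/4 = 18.5.
r = √(18.5) ≈ 4.30.

4.30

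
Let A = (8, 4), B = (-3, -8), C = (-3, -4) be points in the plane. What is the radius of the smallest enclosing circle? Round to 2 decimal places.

8.14

Side lengths²: AB² = 265, AC² = 185, BC² = 16.
Since AB² = 265 ≥ 185 + 16 = 201, the angle opposite AB is not acute, so the smallest enclosing circle has AB as diameter.
Centre = midpoint of AB = (2.5, -2), r² = 265/4 = 66.25.
r = √(66.25) ≈ 8.14.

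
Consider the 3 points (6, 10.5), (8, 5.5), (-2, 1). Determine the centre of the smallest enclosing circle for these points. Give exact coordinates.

Call the three points A, B, C in the order given.
Side lengths²: AB² = 29, AC² = 154.25, BC² = 120.25.
Since AC² = 154.25 ≥ 120.25 + 29 = 149.25, the angle opposite AC is not acute, so the smallest enclosing circle has AC as diameter.
Centre = midpoint of AC = (2, 5.75), r² = 154.25/4 = 38.5625.
Centre = (2, 5.75).

(2, 5.75)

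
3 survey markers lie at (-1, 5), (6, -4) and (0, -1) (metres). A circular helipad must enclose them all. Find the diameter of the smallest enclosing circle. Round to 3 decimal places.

Call the three points A, B, C in the order given.
Side lengths²: AB² = 130, AC² = 37, BC² = 45.
Since AB² = 130 ≥ 45 + 37 = 82, the angle opposite AB is not acute, so the smallest enclosing circle has AB as diameter.
Centre = midpoint of AB = (2.5, 0.5), r² = 130/4 = 32.5.
Diameter = 2r = 2√(32.5) ≈ 11.402.

11.402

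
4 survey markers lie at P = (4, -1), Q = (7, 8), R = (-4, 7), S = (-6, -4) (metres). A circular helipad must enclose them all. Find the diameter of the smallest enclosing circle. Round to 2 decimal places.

A smallest enclosing disk is always determined by at most three of the input points on its boundary.
The farthest pair is Q–S with squared distance 313. The circle on this segment as diameter has centre (0.5, 2) and r² = 313/4 = 78.25.
Check P: distance² to centre = 21.25 ≤ 78.25, so it lies inside.
All remaining points lie in this disk, and no smaller disk contains both endpoints, so this is the minimum enclosing circle.
Diameter = 2r = 2√(78.25) ≈ 17.69.

17.69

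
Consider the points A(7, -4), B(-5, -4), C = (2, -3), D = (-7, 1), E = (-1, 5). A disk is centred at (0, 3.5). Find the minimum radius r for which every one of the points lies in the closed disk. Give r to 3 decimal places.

The required radius is the distance from (0, 3.5) to the farthest point.
Squared distances: 105.25, 81.25, 46.25, 55.25, 3.25.
Maximum is 105.25, attained at A.
r = √(105.25) ≈ 10.259.

10.259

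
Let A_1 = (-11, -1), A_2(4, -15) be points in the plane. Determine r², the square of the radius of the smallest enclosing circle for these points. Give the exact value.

The smallest circle enclosing two points has them as diameter endpoints.
Centre = midpoint = (-3.5, -8); r² = |A_1A_2|²/4 = 421/4 = 105.25.

105.25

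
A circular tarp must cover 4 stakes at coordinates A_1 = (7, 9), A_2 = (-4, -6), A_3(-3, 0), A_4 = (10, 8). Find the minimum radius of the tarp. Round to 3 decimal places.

9.899

By Welzl's lemma the MEC is supported by two points (diametrically opposite) or three points (on a circumcircle).
The farthest pair is A_2–A_4 with squared distance 392. The circle on this segment as diameter has centre (3, 1) and r² = 392/4 = 98.
Check A_1: distance² to centre = 80 ≤ 98, so it lies inside.
All remaining points lie in this disk, and no smaller disk contains both endpoints, so this is the minimum enclosing circle.
r = √98 ≈ 9.899.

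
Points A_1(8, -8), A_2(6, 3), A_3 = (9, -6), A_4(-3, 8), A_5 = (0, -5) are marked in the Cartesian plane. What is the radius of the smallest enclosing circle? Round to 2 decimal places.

The minimum enclosing circle of a finite set is fixed by two of the points (as a diameter) or three (as a circumcircle).
The farthest pair is A_1–A_4 with squared distance 377. The circle on this segment as diameter has centre (2.5, 0) and r² = 377/4 = 94.25.
Check A_2: distance² to centre = 21.25 ≤ 94.25, so it lies inside.
All remaining points lie in this disk, and no smaller disk contains both endpoints, so this is the minimum enclosing circle.
r = √(94.25) ≈ 9.71.

9.71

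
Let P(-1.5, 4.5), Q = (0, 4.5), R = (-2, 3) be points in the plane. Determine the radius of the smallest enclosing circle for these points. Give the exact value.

1.25

Side lengths²: PQ² = 2.25, PR² = 2.5, QR² = 6.25.
Since QR² = 6.25 ≥ 2.5 + 2.25 = 4.75, the angle opposite QR is not acute, so the smallest enclosing circle has QR as diameter.
Centre = midpoint of QR = (-1, 3.75), r² = 6.25/4 = 1.5625.
r = √(1.5625) = 1.25.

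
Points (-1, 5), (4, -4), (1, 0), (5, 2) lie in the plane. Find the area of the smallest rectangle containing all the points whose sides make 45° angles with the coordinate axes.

In coordinates u = x + y, v = x − y the rectangle is axis-aligned; the map (x,y)→(u,v) scales areas by 2.
u-values: 4, 0, 1, 7; range = 7 − 0 = 7.
v-values: -6, 8, 1, 3; range = 8 − (-6) = 14.
Area = (7 × 14) / 2 = 49.

49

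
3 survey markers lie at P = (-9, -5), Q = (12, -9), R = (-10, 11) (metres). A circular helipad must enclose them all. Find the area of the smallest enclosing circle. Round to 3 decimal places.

Side lengths²: PQ² = 457, PR² = 257, QR² = 884.
Since QR² = 884 ≥ 457 + 257 = 714, the angle opposite QR is not acute, so the smallest enclosing circle has QR as diameter.
Centre = midpoint of QR = (1, 1), r² = 884/4 = 221.
Area = π·r² = π·221 ≈ 694.292.

694.292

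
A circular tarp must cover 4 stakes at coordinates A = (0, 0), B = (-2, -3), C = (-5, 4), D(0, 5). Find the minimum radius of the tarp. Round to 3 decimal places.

A smallest enclosing disk is always determined by at most three of the input points on its boundary.
The minimum enclosing circle is determined by three boundary points: B, C, D.
Their circumcentre is (-35/19, 23/19) with r² = 6409/361.
The farthest remaining point A is at distance² 1754/361 ≤ 6409/361.
r = √(6409/361) ≈ 4.213.

4.213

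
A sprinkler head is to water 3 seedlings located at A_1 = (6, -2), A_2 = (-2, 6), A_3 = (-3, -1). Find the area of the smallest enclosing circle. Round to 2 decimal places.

Side lengths²: A_1A_2² = 128, A_1A_3² = 82, A_2A_3² = 50.
Since A_1A_2² = 128 < 82 + 50 = 132, the triangle is acute, so the smallest enclosing circle is the circumcircle.
Circumcentre = (1.875, 1.875), r² = 32.03125.
Area = π·r² = π·32.03125 ≈ 100.63.

100.63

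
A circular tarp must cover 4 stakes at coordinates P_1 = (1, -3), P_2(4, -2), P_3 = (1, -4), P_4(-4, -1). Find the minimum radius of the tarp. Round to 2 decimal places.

By Welzl's lemma the MEC is supported by two points (diametrically opposite) or three points (on a circumcircle).
The farthest pair is P_2–P_4 with squared distance 65. The circle on this segment as diameter has centre (0, -1.5) and r² = 65/4 = 16.25.
Check P_1: distance² to centre = 3.25 ≤ 16.25, so it lies inside.
All remaining points lie in this disk, and no smaller disk contains both endpoints, so this is the minimum enclosing circle.
r = √(16.25) ≈ 4.03.

4.03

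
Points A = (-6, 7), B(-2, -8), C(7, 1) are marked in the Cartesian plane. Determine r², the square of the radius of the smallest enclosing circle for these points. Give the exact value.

Side lengths²: AB² = 241, AC² = 205, BC² = 162.
Since AB² = 241 < 205 + 162 = 367, the triangle is acute, so the smallest enclosing circle is the circumcircle.
Circumcentre = (-47/38, 9/38), r² = 49405/722.

49405/722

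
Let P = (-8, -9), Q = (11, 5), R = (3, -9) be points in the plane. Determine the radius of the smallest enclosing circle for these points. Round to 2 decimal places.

11.80

Side lengths²: PQ² = 557, PR² = 121, QR² = 260.
Since PQ² = 557 ≥ 260 + 121 = 381, the angle opposite PQ is not acute, so the smallest enclosing circle has PQ as diameter.
Centre = midpoint of PQ = (1.5, -2), r² = 557/4 = 139.25.
r = √(139.25) ≈ 11.80.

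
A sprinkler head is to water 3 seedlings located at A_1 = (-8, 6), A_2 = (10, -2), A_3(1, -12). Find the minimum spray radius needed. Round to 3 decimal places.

Side lengths²: A_1A_2² = 388, A_1A_3² = 405, A_2A_3² = 181.
Since A_1A_3² = 405 < 388 + 181 = 569, the triangle is acute, so the smallest enclosing circle is the circumcircle.
Circumcentre = (-4/7, -43/28), r² = 87785/784.
r = √(87785/784) ≈ 10.582.

10.582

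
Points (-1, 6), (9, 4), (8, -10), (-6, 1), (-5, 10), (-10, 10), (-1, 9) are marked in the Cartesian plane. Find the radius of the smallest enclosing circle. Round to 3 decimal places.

By Welzl's lemma the MEC is supported by two points (diametrically opposite) or three points (on a circumcircle).
The farthest pair is (8, -10)–(-10, 10) with squared distance 724. The circle on this segment as diameter has centre (-1, 0) and r² = 724/4 = 181.
Check (-1, 6): distance² to centre = 36 ≤ 181, so it lies inside.
All remaining points lie in this disk, and no smaller disk contains both endpoints, so this is the minimum enclosing circle.
r = √181 ≈ 13.454.

13.454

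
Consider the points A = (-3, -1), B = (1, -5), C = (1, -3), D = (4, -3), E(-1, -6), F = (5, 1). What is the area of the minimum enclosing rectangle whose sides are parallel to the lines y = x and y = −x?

58.5

In coordinates u = x + y, v = x − y the rectangle is axis-aligned; the map (x,y)→(u,v) scales areas by 2.
u-values: -4, -4, -2, 1, -7, 6; range = 6 − (-7) = 13.
v-values: -2, 6, 4, 7, 5, 4; range = 7 − (-2) = 9.
Area = (13 × 9) / 2 = 58.5.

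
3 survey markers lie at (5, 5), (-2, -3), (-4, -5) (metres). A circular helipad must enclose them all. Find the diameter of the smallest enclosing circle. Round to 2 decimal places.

13.45

Call the three points A, B, C in the order given.
Side lengths²: AB² = 113, AC² = 181, BC² = 8.
Since AC² = 181 ≥ 113 + 8 = 121, the angle opposite AC is not acute, so the smallest enclosing circle has AC as diameter.
Centre = midpoint of AC = (0.5, 0), r² = 181/4 = 45.25.
Diameter = 2r = 2√(45.25) ≈ 13.45.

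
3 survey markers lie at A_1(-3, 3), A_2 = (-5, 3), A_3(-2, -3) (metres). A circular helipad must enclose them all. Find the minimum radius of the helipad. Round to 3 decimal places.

3.354

Side lengths²: A_1A_2² = 4, A_1A_3² = 37, A_2A_3² = 45.
Since A_2A_3² = 45 ≥ 37 + 4 = 41, the angle opposite A_2A_3 is not acute, so the smallest enclosing circle has A_2A_3 as diameter.
Centre = midpoint of A_2A_3 = (-3.5, 0), r² = 45/4 = 11.25.
r = √(11.25) ≈ 3.354.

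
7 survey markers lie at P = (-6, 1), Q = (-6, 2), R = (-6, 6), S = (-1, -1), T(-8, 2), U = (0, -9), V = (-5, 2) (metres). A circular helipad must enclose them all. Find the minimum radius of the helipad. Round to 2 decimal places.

By Welzl's lemma the MEC is supported by two points (diametrically opposite) or three points (on a circumcircle).
The farthest pair is R–U with squared distance 261. The circle on this segment as diameter has centre (-3, -1.5) and r² = 261/4 = 65.25.
Check P: distance² to centre = 15.25 ≤ 65.25, so it lies inside.
All remaining points lie in this disk, and no smaller disk contains both endpoints, so this is the minimum enclosing circle.
r = √(65.25) ≈ 8.08.

8.08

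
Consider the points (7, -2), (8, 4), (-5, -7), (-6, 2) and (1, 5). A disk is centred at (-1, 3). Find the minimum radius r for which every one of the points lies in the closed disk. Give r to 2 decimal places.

The required radius is the distance from (-1, 3) to the farthest point.
Squared distances: 89, 82, 116, 26, 8.
Maximum is 116, attained at (-5, -7).
r = √116 ≈ 10.77.

10.77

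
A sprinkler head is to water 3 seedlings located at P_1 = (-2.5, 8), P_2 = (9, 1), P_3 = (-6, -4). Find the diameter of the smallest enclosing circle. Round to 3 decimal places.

Side lengths²: P_1P_2² = 181.25, P_1P_3² = 156.25, P_2P_3² = 250.
Since P_2P_3² = 250 < 181.25 + 156.25 = 337.5, the triangle is acute, so the smallest enclosing circle is the circumcircle.
Circumcentre = (43/52, 27/52), r² = 90625/1352.
Diameter = 2r = 2√(90625/1352) ≈ 16.374.

16.374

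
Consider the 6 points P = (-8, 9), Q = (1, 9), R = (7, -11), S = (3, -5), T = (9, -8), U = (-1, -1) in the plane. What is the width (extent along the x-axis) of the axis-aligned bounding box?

17

max x = 9, min x = -8, so width = 17.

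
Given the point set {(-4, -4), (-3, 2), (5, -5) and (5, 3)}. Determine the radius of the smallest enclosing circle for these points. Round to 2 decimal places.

A smallest enclosing disk is always determined by at most three of the input points on its boundary.
The minimum enclosing circle is determined by three boundary points: (-4, -4), (5, -5), (5, 3).
Their circumcentre is (8/9, -1) with r² = 2665/81.
The farthest remaining point (-3, 2) is at distance² 1954/81 ≤ 2665/81.
r = √(2665/81) ≈ 5.74.

5.74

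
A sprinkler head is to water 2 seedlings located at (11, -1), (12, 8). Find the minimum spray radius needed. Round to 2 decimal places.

The smallest circle enclosing two points has them as diameter endpoints.
Centre = midpoint = (11.5, 3.5); r² = |(11, -1)−(12, 8)|²/4 = 82/4 = 20.5.
r = √(20.5) ≈ 4.53.

4.53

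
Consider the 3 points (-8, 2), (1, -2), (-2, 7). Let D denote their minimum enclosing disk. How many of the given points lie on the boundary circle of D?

Call the three points A, B, C in the order given.
Side lengths²: AB² = 97, AC² = 61, BC² = 90.
Since AB² = 97 < 90 + 61 = 151, the triangle is acute, so the smallest enclosing circle is the circumcircle.
Circumcentre = (-125/46, 81/46), r² = 29585/1058.
The points at distance exactly r from the centre are (-8, 2), (1, -2), (-2, 7) — 3 points.

3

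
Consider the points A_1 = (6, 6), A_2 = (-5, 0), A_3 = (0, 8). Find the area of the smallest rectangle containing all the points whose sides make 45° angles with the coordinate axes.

68

In coordinates u = x + y, v = x − y the rectangle is axis-aligned; the map (x,y)→(u,v) scales areas by 2.
u-values: 12, -5, 8; range = 12 − (-5) = 17.
v-values: 0, -5, -8; range = 0 − (-8) = 8.
Area = (17 × 8) / 2 = 68.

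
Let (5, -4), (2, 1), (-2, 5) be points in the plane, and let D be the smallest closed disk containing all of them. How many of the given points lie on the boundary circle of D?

2

Call the three points A, B, C in the order given.
Side lengths²: AB² = 34, AC² = 130, BC² = 32.
Since AC² = 130 ≥ 34 + 32 = 66, the angle opposite AC is not acute, so the smallest enclosing circle has AC as diameter.
Centre = midpoint of AC = (1.5, 0.5), r² = 130/4 = 32.5.
The points at distance exactly r from the centre are (5, -4), (-2, 5) — 2 points.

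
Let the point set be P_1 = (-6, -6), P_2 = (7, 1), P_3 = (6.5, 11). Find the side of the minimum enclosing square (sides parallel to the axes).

17

The bounding box has width 13 and height 17.
An axis-aligned square enclosing the set must have side ≥ max(width, height).
So the minimum side is max(13, 17) = 17.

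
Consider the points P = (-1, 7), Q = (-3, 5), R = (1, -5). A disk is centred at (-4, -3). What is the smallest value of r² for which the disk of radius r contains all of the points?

The required radius is the distance from (-4, -3) to the farthest point.
Squared distances: 109, 65, 29.
Maximum is 109, attained at P.

109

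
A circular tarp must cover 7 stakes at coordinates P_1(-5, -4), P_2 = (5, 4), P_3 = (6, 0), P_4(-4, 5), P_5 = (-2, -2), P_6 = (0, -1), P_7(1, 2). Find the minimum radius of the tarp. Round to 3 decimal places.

6.403

A smallest enclosing disk is always determined by at most three of the input points on its boundary.
The farthest pair is P_1–P_2 with squared distance 164. The circle on this segment as diameter has centre (0, 0) and r² = 164/4 = 41.
Check P_3: distance² to centre = 36 ≤ 41, so it lies inside.
All remaining points lie in this disk, and no smaller disk contains both endpoints, so this is the minimum enclosing circle.
r = √41 ≈ 6.403.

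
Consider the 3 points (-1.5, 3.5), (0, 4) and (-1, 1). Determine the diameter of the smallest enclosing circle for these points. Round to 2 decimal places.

3.16

Call the three points A, B, C in the order given.
Side lengths²: AB² = 2.5, AC² = 6.5, BC² = 10.
Since BC² = 10 ≥ 6.5 + 2.5 = 9, the angle opposite BC is not acute, so the smallest enclosing circle has BC as diameter.
Centre = midpoint of BC = (-0.5, 2.5), r² = 10/4 = 2.5.
Diameter = 2r = 2√(2.5) ≈ 3.16.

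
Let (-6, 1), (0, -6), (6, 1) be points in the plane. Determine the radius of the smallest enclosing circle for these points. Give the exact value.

Call the three points A, B, C in the order given.
Side lengths²: AB² = 85, AC² = 144, BC² = 85.
Since AC² = 144 < 85 + 85 = 170, the triangle is acute, so the smallest enclosing circle is the circumcircle.
Circumcentre = (0, 1/14), r² = 7225/196.
r = √(7225/196) = 85/14.

85/14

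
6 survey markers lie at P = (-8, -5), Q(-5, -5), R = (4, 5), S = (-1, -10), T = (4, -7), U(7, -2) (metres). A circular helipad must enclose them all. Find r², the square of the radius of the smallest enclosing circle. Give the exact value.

The minimum enclosing circle of a finite set is fixed by two of the points (as a diameter) or three (as a circumcircle).
The minimum enclosing circle is determined by three boundary points: P, R, S.
Their circumcentre is (-6/13, -24/13) with r² = 11285/169.
The farthest remaining point U is at distance² 9413/169 ≤ 11285/169.

11285/169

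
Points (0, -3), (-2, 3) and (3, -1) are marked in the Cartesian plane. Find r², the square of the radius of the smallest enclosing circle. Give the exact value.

2665/242

Call the three points A, B, C in the order given.
Side lengths²: AB² = 40, AC² = 13, BC² = 41.
Since BC² = 41 < 40 + 13 = 53, the triangle is acute, so the smallest enclosing circle is the circumcircle.
Circumcentre = (-1/22, 7/22), r² = 2665/242.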